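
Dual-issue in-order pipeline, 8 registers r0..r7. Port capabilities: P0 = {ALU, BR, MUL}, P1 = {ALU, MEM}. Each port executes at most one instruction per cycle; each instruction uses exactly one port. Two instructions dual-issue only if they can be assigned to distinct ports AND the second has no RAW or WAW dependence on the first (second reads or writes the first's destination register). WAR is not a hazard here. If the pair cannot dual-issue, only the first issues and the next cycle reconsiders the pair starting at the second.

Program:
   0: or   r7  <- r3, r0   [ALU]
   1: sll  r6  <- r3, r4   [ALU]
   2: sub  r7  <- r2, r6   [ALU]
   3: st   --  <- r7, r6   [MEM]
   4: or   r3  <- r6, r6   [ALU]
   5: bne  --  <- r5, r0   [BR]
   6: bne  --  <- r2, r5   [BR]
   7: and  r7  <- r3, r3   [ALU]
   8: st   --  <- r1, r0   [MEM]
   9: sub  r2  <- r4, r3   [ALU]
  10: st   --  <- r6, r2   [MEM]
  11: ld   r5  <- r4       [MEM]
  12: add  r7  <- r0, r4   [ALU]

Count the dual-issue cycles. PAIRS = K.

  cy0 -> i0/i1 (or.ALU+sll.ALU) dual
  cy1 -> i2 (sub.ALU) RAW r7
  cy2 -> i3/i4 (st.MEM+or.ALU) dual
  cy3 -> i5 (bne.BR) no-port BR/BR
  cy4 -> i6/i7 (bne.BR+and.ALU) dual
  cy5 -> i8/i9 (st.MEM+sub.ALU) dual
  cy6 -> i10 (st.MEM) no-port MEM/MEM
  cy7 -> i11/i12 (ld.MEM+add.ALU) dual

PAIRS = 5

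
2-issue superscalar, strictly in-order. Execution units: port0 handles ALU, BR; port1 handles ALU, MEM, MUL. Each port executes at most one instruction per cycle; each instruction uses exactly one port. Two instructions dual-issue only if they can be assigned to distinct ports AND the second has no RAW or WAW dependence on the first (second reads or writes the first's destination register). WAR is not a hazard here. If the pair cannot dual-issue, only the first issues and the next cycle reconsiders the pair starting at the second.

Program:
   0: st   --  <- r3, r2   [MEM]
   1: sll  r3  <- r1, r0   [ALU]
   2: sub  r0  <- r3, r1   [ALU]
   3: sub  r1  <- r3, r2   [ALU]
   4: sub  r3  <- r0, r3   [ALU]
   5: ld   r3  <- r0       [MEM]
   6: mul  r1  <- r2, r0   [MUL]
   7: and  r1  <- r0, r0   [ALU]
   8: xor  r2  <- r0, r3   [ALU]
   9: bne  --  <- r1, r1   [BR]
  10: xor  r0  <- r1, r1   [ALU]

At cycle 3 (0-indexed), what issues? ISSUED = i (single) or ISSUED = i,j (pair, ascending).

  cy0 -> i0+i1 (st.MEM;sll.ALU) 2-wide
  cy1 -> i2+i3 (sub.ALU;sub.ALU) 2-wide
  cy2 -> i4 (sub.ALU) WAW r3
  cy3 -> i5 (ld.MEM) no-port MEM/MUL
  cy4 -> i6 (mul.MUL) WAW r1
  cy5 -> i7+i8 (and.ALU;xor.ALU) 2-wide
  cy6 -> i9+i10 (bne.BR;xor.ALU) 2-wide

ISSUED = 5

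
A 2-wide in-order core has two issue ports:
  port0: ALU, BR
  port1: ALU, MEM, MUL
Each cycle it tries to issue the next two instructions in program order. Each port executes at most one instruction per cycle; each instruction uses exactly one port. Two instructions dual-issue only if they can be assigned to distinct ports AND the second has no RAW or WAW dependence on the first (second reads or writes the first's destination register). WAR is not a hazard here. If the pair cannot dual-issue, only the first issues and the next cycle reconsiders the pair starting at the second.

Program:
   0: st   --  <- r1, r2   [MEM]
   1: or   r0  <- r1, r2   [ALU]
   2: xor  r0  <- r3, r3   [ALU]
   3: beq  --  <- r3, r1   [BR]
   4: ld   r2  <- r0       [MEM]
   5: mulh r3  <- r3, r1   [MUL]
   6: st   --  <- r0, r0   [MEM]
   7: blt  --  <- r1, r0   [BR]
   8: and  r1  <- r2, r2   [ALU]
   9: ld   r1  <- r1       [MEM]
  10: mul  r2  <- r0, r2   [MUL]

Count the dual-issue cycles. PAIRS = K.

PAIRS = 3

#0 head=0: st.MEM/or.ALU i0/i1 2-wide
#1 head=2: xor.ALU/beq.BR i2/i3 2-wide
#2 head=4: ld.MEM i4 no-port MEM/MUL
#3 head=5: mulh.MUL i5 no-port MUL/MEM
#4 head=6: st.MEM/blt.BR i6/i7 2-wide
#5 head=8: and.ALU i8 RAW+WAW r1
#6 head=9: ld.MEM i9 no-port MEM/MUL
#7 head=10: mul.MUL i10 tail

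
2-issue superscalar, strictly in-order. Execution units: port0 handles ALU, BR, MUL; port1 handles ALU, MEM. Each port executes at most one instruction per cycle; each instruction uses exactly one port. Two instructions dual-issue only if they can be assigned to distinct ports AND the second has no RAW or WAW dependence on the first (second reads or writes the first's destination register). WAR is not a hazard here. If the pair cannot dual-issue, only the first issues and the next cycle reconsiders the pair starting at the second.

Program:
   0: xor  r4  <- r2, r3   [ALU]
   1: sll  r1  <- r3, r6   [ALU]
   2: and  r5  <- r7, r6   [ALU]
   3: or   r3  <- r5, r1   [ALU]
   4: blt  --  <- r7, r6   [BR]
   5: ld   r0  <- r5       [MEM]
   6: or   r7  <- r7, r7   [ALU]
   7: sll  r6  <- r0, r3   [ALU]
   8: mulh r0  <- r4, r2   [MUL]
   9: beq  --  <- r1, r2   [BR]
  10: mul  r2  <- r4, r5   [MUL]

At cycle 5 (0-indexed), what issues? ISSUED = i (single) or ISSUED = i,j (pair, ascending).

ISSUED = 9

[0] i0,i1  xor sll  -- pair
[1] i2  and  -- RAW r5
[2] i3,i4  or blt  -- pair
[3] i5,i6  ld or  -- pair
[4] i7,i8  sll mulh  -- pair
[5] i9  beq  -- no-port BR/MUL
[6] i10  mul  -- tail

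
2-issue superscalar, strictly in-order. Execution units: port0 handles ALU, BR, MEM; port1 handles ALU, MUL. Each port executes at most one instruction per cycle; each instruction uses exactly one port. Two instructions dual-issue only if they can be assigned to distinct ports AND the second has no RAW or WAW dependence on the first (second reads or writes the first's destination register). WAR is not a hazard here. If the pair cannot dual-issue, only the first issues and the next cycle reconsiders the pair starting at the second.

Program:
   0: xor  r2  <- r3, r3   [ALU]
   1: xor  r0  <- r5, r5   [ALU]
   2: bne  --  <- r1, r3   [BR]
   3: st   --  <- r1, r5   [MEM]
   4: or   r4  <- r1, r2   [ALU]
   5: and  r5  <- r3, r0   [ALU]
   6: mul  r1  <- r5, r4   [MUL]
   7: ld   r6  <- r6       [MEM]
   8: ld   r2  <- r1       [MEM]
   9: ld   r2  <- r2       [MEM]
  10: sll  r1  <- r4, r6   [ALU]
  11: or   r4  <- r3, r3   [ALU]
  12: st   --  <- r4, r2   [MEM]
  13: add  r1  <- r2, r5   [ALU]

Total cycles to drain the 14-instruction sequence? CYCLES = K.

t=0 i0&i1:xor.ALU;xor.ALU ; pair
t=1 i2:bne.BR ; no-port BR/MEM
t=2 i3&i4:st.MEM;or.ALU ; pair
t=3 i5:and.ALU ; RAW r5
t=4 i6&i7:mul.MUL;ld.MEM ; pair
t=5 i8:ld.MEM ; no-port MEM/MEM
t=6 i9&i10:ld.MEM;sll.ALU ; pair
t=7 i11:or.ALU ; RAW r4
t=8 i12&i13:st.MEM;add.ALU ; pair

CYCLES = 9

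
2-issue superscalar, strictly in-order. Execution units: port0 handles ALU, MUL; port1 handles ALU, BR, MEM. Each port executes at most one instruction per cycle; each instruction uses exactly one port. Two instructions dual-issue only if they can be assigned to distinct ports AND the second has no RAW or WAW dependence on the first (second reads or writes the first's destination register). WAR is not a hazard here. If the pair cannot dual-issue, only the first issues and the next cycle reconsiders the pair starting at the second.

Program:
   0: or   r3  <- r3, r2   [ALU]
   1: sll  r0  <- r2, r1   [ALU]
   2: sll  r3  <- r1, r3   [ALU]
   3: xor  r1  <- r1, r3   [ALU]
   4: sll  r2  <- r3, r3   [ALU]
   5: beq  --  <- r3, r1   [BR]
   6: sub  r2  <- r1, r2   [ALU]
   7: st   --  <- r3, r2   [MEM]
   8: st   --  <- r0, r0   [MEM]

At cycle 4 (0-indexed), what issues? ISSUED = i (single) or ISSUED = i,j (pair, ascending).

ISSUED = 7

0. or.ALU;sll.ALU @i0&i1  | 2-wide
1. sll.ALU @i2  | RAW r3
2. xor.ALU;sll.ALU @i3&i4  | 2-wide
3. beq.BR;sub.ALU @i5&i6  | 2-wide
4. st.MEM @i7  | no-port MEM/MEM
5. st.MEM @i8  | tail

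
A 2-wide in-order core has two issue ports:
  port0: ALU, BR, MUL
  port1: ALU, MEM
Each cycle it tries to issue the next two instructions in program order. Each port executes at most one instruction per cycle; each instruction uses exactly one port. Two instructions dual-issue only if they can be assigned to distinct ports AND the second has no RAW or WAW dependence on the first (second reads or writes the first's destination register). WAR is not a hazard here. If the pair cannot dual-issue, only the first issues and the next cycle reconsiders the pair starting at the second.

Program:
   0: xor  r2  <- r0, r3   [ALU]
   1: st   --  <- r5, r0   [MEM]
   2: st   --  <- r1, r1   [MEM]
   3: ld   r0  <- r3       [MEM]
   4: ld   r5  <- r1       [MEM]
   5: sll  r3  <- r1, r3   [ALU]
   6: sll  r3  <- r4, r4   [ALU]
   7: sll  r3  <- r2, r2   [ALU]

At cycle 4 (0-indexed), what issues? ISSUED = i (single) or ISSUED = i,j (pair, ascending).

ISSUED = 6

[0] i0&i1  xor.ALU st.MEM  -- 2-wide
[1] i2  st.MEM  -- no-port MEM/MEM
[2] i3  ld.MEM  -- no-port MEM/MEM
[3] i4&i5  ld.MEM sll.ALU  -- 2-wide
[4] i6  sll.ALU  -- WAW r3
[5] i7  sll.ALU  -- tail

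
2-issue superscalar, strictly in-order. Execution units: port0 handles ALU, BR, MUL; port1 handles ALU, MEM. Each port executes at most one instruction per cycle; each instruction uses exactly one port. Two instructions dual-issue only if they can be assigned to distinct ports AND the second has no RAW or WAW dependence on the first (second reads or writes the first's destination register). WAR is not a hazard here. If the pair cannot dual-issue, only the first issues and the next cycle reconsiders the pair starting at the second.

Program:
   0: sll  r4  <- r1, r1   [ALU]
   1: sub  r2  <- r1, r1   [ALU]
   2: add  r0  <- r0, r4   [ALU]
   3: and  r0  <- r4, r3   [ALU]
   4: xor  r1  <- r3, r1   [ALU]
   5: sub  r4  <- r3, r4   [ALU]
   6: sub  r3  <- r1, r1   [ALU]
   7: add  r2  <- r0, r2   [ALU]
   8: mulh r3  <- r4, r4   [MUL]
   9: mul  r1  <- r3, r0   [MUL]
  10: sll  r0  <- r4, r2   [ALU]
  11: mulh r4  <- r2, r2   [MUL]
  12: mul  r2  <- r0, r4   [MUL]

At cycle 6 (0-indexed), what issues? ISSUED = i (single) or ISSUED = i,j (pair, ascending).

ISSUED = 11

0. sll.ALU/sub.ALU @i0&i1  | 2-wide
1. add.ALU @i2  | WAW r0
2. and.ALU/xor.ALU @i3&i4  | 2-wide
3. sub.ALU/sub.ALU @i5&i6  | 2-wide
4. add.ALU/mulh.MUL @i7&i8  | 2-wide
5. mul.MUL/sll.ALU @i9&i10  | 2-wide
6. mulh.MUL @i11  | no-port MUL/MUL
7. mul.MUL @i12  | tail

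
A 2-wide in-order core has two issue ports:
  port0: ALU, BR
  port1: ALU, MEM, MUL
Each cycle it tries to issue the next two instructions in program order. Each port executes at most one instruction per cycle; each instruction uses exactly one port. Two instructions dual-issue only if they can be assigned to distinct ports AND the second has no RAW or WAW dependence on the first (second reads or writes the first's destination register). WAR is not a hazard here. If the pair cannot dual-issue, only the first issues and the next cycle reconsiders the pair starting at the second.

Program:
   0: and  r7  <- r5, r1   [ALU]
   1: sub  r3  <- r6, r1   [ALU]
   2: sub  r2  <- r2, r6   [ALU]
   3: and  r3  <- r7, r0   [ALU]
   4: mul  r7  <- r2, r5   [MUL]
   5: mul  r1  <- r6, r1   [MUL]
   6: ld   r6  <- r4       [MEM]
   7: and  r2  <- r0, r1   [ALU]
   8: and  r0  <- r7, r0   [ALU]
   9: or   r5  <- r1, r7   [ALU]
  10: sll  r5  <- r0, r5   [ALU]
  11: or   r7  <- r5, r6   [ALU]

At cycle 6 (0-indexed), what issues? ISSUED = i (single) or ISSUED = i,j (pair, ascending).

ISSUED = 10

t=0 i0&i1:and+sub ; 2-wide
t=1 i2&i3:sub+and ; 2-wide
t=2 i4:mul ; no-port MUL/MUL
t=3 i5:mul ; no-port MUL/MEM
t=4 i6&i7:ld+and ; 2-wide
t=5 i8&i9:and+or ; 2-wide
t=6 i10:sll ; RAW r5
t=7 i11:or ; tail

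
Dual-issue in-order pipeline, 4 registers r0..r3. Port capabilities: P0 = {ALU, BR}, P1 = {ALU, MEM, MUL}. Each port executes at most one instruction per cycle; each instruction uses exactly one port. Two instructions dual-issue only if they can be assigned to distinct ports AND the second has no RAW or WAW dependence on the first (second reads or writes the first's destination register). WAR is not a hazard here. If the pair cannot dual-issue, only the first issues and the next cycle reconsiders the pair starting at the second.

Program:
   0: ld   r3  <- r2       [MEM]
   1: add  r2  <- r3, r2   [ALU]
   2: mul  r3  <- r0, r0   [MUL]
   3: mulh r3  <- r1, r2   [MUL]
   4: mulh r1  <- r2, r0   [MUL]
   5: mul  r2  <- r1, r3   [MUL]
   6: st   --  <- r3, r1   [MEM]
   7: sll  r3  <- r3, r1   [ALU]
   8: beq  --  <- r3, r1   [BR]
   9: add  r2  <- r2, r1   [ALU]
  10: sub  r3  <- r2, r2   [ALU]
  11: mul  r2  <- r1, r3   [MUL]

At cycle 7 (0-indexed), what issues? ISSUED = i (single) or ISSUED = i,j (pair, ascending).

ISSUED = 10

c0: i0 ld.MEM  RAW r3
c1: i1,i2 add.ALU mul.MUL  pair
c2: i3 mulh.MUL  no-port MUL/MUL
c3: i4 mulh.MUL  no-port MUL/MUL
c4: i5 mul.MUL  no-port MUL/MEM
c5: i6,i7 st.MEM sll.ALU  pair
c6: i8,i9 beq.BR add.ALU  pair
c7: i10 sub.ALU  RAW r3
c8: i11 mul.MUL  tail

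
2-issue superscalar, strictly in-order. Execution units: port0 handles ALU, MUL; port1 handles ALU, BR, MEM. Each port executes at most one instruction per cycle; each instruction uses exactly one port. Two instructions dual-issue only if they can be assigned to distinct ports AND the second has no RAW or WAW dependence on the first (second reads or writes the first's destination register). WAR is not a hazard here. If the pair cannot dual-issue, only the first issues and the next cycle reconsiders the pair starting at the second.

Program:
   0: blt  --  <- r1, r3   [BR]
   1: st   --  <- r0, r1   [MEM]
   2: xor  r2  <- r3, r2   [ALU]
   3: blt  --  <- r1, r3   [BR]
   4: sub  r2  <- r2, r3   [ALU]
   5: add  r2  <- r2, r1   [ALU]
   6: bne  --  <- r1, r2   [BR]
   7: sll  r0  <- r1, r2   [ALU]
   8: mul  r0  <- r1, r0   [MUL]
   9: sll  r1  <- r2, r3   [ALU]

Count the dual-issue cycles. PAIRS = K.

[0] i0  blt  -- no-port BR/MEM
[1] i1/i2  st xor  -- dual
[2] i3/i4  blt sub  -- dual
[3] i5  add  -- RAW r2
[4] i6/i7  bne sll  -- dual
[5] i8/i9  mul sll  -- dual

PAIRS = 4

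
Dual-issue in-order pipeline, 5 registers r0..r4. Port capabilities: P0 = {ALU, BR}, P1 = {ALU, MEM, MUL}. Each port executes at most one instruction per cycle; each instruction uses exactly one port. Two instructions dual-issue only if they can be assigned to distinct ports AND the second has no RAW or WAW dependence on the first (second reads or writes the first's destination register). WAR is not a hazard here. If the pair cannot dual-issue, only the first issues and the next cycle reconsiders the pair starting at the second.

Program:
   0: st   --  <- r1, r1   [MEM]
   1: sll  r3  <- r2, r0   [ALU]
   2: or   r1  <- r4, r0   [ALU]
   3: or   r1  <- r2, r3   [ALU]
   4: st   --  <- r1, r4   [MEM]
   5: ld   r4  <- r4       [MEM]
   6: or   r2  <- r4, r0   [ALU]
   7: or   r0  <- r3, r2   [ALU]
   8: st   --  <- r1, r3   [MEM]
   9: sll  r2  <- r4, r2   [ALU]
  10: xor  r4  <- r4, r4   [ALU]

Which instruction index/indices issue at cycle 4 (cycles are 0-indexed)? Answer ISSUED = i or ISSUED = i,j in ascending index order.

ISSUED = 5

t=0 i0,i1:st.MEM;sll.ALU ; 2-wide
t=1 i2:or.ALU ; WAW r1
t=2 i3:or.ALU ; RAW r1
t=3 i4:st.MEM ; no-port MEM/MEM
t=4 i5:ld.MEM ; RAW r4
t=5 i6:or.ALU ; RAW r2
t=6 i7,i8:or.ALU;st.MEM ; 2-wide
t=7 i9,i10:sll.ALU;xor.ALU ; 2-wide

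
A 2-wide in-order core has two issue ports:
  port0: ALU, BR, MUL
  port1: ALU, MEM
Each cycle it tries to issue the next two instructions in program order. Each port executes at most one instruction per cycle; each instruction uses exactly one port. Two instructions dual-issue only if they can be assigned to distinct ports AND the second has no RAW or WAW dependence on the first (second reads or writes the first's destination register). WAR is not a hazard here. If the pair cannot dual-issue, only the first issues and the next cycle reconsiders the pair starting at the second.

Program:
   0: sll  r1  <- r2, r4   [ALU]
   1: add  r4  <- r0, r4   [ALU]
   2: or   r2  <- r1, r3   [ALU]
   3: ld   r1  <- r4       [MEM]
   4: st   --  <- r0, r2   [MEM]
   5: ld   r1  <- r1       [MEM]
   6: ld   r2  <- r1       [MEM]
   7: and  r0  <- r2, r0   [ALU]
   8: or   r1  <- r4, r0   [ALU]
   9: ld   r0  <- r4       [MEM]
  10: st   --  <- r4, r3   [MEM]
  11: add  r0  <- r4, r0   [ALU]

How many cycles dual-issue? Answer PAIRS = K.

PAIRS = 4

t=0 i0/i1:sll.ALU;add.ALU ; pair
t=1 i2/i3:or.ALU;ld.MEM ; pair
t=2 i4:st.MEM ; no-port MEM/MEM
t=3 i5:ld.MEM ; no-port MEM/MEM
t=4 i6:ld.MEM ; RAW r2
t=5 i7:and.ALU ; RAW r0
t=6 i8/i9:or.ALU;ld.MEM ; pair
t=7 i10/i11:st.MEM;add.ALU ; pair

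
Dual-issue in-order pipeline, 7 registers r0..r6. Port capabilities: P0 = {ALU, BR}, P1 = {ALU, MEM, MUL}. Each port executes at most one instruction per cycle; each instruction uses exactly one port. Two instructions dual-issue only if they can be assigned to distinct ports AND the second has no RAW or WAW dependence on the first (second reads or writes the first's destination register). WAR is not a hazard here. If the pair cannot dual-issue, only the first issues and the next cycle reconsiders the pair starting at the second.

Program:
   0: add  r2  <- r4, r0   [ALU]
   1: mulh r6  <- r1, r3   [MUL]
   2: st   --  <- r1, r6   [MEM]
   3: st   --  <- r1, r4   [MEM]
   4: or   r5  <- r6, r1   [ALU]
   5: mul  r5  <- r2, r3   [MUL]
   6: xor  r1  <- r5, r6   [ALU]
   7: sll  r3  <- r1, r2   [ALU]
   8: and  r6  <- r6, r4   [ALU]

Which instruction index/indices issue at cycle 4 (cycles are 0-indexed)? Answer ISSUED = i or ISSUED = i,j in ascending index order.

[0] i0/i1  add;mulh  -- pair
[1] i2  st  -- no-port MEM/MEM
[2] i3/i4  st;or  -- pair
[3] i5  mul  -- RAW r5
[4] i6  xor  -- RAW r1
[5] i7/i8  sll;and  -- pair

ISSUED = 6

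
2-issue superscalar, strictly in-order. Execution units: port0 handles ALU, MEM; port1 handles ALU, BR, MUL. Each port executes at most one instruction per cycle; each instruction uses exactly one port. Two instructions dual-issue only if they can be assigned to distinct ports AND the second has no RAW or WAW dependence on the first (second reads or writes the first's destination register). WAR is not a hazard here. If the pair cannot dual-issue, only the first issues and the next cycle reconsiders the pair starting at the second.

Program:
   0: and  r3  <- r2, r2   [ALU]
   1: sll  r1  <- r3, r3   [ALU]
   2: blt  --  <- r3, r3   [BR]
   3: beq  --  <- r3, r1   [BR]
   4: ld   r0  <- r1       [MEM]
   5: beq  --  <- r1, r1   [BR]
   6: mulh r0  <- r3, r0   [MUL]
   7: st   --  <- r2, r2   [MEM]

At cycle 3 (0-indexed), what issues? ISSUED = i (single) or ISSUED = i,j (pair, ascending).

ISSUED = 5

c0: i0 and  RAW r3
c1: i1,i2 sll+blt  pair
c2: i3,i4 beq+ld  pair
c3: i5 beq  no-port BR/MUL
c4: i6,i7 mulh+st  pair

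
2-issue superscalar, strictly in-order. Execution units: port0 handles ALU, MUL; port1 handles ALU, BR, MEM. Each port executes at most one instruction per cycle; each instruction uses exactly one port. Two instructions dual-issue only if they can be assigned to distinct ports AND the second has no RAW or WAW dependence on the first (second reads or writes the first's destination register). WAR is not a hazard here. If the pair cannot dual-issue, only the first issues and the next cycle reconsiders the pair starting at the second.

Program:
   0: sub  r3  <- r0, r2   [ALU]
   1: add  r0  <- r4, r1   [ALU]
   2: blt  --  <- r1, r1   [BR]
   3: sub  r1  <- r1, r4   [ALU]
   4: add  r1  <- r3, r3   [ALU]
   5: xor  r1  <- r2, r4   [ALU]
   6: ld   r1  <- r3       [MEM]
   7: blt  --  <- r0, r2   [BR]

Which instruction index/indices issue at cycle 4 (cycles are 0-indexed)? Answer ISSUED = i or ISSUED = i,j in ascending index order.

ISSUED = 6

#0 head=0: sub.ALU/add.ALU i0/i1 pair
#1 head=2: blt.BR/sub.ALU i2/i3 pair
#2 head=4: add.ALU i4 WAW r1
#3 head=5: xor.ALU i5 WAW r1
#4 head=6: ld.MEM i6 no-port MEM/BR
#5 head=7: blt.BR i7 tail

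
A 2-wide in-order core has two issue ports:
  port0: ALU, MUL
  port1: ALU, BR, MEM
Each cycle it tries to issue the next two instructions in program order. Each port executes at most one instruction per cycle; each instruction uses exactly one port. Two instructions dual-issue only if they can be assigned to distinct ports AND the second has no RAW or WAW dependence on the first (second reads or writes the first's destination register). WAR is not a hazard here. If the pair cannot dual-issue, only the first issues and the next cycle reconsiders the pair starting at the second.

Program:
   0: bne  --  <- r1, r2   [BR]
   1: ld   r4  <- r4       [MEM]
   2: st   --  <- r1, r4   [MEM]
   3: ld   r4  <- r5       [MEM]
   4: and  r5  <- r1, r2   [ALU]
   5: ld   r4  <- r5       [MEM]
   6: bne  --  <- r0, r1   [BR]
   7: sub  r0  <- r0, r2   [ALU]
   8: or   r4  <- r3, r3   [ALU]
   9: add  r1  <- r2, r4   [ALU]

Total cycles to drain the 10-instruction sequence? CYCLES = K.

CYCLES = 8

0. bne.BR @i0  | no-port BR/MEM
1. ld.MEM @i1  | no-port MEM/MEM
2. st.MEM @i2  | no-port MEM/MEM
3. ld.MEM/and.ALU @i3,i4  | 2-wide
4. ld.MEM @i5  | no-port MEM/BR
5. bne.BR/sub.ALU @i6,i7  | 2-wide
6. or.ALU @i8  | RAW r4
7. add.ALU @i9  | tail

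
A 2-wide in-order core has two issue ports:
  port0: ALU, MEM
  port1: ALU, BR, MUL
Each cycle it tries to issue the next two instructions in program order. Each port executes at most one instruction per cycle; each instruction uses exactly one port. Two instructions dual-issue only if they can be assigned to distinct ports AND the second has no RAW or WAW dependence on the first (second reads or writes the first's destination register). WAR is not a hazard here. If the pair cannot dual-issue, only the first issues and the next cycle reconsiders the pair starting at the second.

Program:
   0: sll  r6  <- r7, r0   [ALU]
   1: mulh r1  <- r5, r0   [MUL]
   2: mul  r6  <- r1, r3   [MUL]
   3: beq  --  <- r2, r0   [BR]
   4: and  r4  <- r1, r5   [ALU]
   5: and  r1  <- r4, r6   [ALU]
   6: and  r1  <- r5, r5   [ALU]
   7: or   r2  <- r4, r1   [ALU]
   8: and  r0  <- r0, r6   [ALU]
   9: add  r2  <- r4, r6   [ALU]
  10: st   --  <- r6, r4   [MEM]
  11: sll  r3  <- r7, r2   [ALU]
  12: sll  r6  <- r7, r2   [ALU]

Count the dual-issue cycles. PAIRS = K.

PAIRS = 5

t=0 i0+i1:sll.ALU mulh.MUL ; 2-wide
t=1 i2:mul.MUL ; no-port MUL/BR
t=2 i3+i4:beq.BR and.ALU ; 2-wide
t=3 i5:and.ALU ; WAW r1
t=4 i6:and.ALU ; RAW r1
t=5 i7+i8:or.ALU and.ALU ; 2-wide
t=6 i9+i10:add.ALU st.MEM ; 2-wide
t=7 i11+i12:sll.ALU sll.ALU ; 2-wide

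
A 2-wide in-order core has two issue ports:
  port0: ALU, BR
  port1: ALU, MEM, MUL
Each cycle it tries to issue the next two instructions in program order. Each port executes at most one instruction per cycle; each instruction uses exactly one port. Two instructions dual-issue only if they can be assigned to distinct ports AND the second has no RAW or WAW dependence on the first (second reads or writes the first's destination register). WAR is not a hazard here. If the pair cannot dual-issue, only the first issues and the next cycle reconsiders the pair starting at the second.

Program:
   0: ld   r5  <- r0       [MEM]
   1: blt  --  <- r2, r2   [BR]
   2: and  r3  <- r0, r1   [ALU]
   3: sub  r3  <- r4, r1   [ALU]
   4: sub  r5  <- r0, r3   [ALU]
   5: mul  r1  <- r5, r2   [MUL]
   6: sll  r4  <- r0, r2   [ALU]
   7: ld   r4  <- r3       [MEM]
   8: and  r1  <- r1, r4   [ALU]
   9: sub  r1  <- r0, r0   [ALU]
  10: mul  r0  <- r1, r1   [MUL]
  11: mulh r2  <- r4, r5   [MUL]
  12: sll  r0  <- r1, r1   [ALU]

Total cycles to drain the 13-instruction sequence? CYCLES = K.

t=0 i0+i1:ld.MEM blt.BR ; 2-wide
t=1 i2:and.ALU ; WAW r3
t=2 i3:sub.ALU ; RAW r3
t=3 i4:sub.ALU ; RAW r5
t=4 i5+i6:mul.MUL sll.ALU ; 2-wide
t=5 i7:ld.MEM ; RAW r4
t=6 i8:and.ALU ; WAW r1
t=7 i9:sub.ALU ; RAW r1
t=8 i10:mul.MUL ; no-port MUL/MUL
t=9 i11+i12:mulh.MUL sll.ALU ; 2-wide

CYCLES = 10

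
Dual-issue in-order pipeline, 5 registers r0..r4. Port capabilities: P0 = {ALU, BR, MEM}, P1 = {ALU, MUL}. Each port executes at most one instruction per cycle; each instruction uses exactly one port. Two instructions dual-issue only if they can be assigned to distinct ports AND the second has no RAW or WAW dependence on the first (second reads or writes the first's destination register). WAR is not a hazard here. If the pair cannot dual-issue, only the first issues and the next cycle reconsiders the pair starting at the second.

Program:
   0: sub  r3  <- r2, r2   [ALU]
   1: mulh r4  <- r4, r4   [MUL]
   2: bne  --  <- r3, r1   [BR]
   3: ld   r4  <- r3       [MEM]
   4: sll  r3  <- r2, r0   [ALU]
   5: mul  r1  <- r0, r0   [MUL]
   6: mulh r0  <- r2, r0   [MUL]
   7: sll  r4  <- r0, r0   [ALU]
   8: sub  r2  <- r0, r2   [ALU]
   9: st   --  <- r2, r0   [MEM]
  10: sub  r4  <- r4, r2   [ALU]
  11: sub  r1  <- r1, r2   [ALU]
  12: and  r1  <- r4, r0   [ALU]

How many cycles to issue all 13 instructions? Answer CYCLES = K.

CYCLES = 9

[0] i0+i1  sub+mulh  -- dual
[1] i2  bne  -- no-port BR/MEM
[2] i3+i4  ld+sll  -- dual
[3] i5  mul  -- no-port MUL/MUL
[4] i6  mulh  -- RAW r0
[5] i7+i8  sll+sub  -- dual
[6] i9+i10  st+sub  -- dual
[7] i11  sub  -- WAW r1
[8] i12  and  -- tail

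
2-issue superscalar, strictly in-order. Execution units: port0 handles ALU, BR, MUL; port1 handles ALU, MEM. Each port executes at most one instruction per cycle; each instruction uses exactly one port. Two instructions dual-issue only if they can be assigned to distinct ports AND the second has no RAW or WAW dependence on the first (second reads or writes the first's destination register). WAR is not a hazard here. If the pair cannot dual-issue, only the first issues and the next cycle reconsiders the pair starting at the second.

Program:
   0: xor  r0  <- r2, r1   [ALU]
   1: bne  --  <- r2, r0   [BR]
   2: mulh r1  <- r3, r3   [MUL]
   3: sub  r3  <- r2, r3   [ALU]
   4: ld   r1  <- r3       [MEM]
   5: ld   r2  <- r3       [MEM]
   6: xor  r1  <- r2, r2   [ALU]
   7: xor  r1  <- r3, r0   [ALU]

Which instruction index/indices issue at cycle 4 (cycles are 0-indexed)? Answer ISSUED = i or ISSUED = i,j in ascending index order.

ISSUED = 5

c0: i0 xor.ALU  RAW r0
c1: i1 bne.BR  no-port BR/MUL
c2: i2&i3 mulh.MUL+sub.ALU  2-wide
c3: i4 ld.MEM  no-port MEM/MEM
c4: i5 ld.MEM  RAW r2
c5: i6 xor.ALU  WAW r1
c6: i7 xor.ALU  tail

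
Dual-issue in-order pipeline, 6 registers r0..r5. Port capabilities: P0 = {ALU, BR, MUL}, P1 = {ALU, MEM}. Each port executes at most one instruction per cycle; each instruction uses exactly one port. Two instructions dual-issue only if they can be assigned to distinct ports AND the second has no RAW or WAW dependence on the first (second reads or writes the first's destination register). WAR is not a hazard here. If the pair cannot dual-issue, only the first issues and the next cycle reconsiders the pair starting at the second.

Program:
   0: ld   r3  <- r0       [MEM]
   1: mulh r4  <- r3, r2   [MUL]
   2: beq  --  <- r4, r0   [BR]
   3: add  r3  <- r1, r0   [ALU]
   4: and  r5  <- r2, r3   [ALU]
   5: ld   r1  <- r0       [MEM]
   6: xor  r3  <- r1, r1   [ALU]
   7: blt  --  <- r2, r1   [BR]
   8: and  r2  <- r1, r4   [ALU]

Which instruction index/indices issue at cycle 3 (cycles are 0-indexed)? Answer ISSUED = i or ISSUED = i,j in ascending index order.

ISSUED = 4,5

[0] i0  ld.MEM  -- RAW r3
[1] i1  mulh.MUL  -- no-port MUL/BR
[2] i2/i3  beq.BR/add.ALU  -- pair
[3] i4/i5  and.ALU/ld.MEM  -- pair
[4] i6/i7  xor.ALU/blt.BR  -- pair
[5] i8  and.ALU  -- tail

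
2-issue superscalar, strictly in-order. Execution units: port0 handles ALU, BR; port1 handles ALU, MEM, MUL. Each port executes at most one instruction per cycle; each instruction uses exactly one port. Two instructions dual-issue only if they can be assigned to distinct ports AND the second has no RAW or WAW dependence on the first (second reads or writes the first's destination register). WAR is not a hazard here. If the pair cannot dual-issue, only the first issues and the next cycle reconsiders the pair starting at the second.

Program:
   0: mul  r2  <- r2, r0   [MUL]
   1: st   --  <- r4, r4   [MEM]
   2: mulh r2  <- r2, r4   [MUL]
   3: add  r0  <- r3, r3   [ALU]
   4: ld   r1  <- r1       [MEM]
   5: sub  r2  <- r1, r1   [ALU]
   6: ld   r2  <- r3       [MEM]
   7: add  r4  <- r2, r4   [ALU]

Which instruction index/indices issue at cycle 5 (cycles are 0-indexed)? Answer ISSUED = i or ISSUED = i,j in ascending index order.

ISSUED = 6

[0] i0  mul.MUL  -- no-port MUL/MEM
[1] i1  st.MEM  -- no-port MEM/MUL
[2] i2+i3  mulh.MUL+add.ALU  -- 2-wide
[3] i4  ld.MEM  -- RAW r1
[4] i5  sub.ALU  -- WAW r2
[5] i6  ld.MEM  -- RAW r2
[6] i7  add.ALU  -- tail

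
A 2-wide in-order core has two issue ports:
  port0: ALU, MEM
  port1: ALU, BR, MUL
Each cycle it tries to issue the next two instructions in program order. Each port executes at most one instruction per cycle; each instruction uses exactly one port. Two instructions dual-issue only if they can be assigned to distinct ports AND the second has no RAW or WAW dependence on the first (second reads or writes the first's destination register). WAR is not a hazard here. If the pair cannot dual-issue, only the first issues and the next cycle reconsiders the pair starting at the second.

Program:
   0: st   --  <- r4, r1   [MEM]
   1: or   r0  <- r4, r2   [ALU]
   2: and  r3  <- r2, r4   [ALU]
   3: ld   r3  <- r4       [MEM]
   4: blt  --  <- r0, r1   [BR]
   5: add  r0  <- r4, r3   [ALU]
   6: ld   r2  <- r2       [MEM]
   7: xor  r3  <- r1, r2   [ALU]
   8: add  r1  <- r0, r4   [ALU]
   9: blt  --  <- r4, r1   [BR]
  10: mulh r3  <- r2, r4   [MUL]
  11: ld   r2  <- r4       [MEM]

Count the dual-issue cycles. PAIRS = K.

[0] i0&i1  st.MEM+or.ALU  -- 2-wide
[1] i2  and.ALU  -- WAW r3
[2] i3&i4  ld.MEM+blt.BR  -- 2-wide
[3] i5&i6  add.ALU+ld.MEM  -- 2-wide
[4] i7&i8  xor.ALU+add.ALU  -- 2-wide
[5] i9  blt.BR  -- no-port BR/MUL
[6] i10&i11  mulh.MUL+ld.MEM  -- 2-wide

PAIRS = 5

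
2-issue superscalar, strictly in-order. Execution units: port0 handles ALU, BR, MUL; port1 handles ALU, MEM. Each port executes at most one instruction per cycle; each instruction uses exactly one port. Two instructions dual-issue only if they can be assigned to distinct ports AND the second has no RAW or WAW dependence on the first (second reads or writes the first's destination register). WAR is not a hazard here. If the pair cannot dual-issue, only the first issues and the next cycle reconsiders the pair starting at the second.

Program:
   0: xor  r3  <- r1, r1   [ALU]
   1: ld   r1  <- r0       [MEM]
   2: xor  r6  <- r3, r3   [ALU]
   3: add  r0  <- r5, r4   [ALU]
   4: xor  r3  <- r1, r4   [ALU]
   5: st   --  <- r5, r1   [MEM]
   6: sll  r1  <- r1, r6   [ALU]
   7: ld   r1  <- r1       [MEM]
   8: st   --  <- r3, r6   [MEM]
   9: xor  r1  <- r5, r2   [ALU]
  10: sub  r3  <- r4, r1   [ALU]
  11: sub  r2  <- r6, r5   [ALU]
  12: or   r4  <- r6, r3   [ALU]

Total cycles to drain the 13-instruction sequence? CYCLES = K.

#0 head=0: xor+ld i0,i1 pair
#1 head=2: xor+add i2,i3 pair
#2 head=4: xor+st i4,i5 pair
#3 head=6: sll i6 RAW+WAW r1
#4 head=7: ld i7 no-port MEM/MEM
#5 head=8: st+xor i8,i9 pair
#6 head=10: sub+sub i10,i11 pair
#7 head=12: or i12 tail

CYCLES = 8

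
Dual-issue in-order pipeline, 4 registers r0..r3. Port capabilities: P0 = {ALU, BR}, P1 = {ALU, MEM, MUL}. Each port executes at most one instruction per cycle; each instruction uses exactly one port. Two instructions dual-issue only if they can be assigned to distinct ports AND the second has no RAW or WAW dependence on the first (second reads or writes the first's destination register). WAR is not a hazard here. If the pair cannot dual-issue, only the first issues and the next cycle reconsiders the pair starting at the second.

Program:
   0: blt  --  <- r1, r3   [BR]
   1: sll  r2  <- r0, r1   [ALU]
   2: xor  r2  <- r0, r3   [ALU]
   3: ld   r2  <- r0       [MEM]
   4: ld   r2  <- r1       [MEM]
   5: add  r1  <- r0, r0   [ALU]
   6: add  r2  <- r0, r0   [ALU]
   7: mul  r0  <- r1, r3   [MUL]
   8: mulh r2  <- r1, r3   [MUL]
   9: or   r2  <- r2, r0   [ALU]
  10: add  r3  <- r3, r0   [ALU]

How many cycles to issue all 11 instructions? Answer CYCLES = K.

CYCLES = 7

c0: i0&i1 blt.BR;sll.ALU  dual
c1: i2 xor.ALU  WAW r2
c2: i3 ld.MEM  no-port MEM/MEM
c3: i4&i5 ld.MEM;add.ALU  dual
c4: i6&i7 add.ALU;mul.MUL  dual
c5: i8 mulh.MUL  RAW+WAW r2
c6: i9&i10 or.ALU;add.ALU  dual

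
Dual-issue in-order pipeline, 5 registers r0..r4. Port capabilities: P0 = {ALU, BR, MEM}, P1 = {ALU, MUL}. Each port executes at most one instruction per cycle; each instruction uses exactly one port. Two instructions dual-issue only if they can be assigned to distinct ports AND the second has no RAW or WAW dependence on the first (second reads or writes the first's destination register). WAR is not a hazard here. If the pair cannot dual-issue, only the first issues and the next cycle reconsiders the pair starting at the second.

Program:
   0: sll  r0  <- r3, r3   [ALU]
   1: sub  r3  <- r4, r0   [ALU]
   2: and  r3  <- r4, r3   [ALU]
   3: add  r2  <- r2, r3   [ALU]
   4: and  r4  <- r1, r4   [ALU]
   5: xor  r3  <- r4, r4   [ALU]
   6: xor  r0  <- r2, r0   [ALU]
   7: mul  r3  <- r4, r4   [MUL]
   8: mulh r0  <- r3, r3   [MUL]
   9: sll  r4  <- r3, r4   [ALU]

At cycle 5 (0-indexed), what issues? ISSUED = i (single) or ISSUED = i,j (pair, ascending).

ISSUED = 7

[0] i0  sll.ALU  -- RAW r0
[1] i1  sub.ALU  -- RAW+WAW r3
[2] i2  and.ALU  -- RAW r3
[3] i3,i4  add.ALU and.ALU  -- dual
[4] i5,i6  xor.ALU xor.ALU  -- dual
[5] i7  mul.MUL  -- no-port MUL/MUL
[6] i8,i9  mulh.MUL sll.ALU  -- dual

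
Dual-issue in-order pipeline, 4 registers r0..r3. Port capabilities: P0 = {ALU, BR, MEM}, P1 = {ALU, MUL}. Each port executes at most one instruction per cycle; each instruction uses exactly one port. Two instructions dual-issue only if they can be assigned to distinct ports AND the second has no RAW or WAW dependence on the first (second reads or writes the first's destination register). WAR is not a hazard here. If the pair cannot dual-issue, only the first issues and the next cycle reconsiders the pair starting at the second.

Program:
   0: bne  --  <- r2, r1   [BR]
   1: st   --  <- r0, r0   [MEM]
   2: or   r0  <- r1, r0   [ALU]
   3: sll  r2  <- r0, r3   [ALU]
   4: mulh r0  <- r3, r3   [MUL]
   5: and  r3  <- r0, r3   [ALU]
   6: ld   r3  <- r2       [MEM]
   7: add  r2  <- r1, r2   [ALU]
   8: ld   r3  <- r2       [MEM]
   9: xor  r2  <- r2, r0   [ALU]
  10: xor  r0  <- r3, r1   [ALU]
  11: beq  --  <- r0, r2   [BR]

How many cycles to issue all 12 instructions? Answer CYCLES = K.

#0 head=0: bne i0 no-port BR/MEM
#1 head=1: st or i1/i2 2-wide
#2 head=3: sll mulh i3/i4 2-wide
#3 head=5: and i5 WAW r3
#4 head=6: ld add i6/i7 2-wide
#5 head=8: ld xor i8/i9 2-wide
#6 head=10: xor i10 RAW r0
#7 head=11: beq i11 tail

CYCLES = 8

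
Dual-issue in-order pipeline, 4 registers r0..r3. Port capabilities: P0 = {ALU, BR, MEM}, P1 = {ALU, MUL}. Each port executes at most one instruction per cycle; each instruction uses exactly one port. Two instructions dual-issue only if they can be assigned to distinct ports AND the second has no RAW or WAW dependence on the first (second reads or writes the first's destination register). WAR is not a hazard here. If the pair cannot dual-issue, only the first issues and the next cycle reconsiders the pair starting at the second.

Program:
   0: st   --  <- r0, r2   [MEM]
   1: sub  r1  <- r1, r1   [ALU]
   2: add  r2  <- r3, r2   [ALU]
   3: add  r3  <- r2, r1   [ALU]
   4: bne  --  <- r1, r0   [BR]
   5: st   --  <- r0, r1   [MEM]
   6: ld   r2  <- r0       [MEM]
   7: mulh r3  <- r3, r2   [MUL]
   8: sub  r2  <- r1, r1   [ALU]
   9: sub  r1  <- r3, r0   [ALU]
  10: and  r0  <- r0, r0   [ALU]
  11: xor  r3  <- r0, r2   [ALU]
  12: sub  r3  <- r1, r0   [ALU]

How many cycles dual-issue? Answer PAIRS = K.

PAIRS = 4

#0 head=0: st.MEM;sub.ALU i0/i1 dual
#1 head=2: add.ALU i2 RAW r2
#2 head=3: add.ALU;bne.BR i3/i4 dual
#3 head=5: st.MEM i5 no-port MEM/MEM
#4 head=6: ld.MEM i6 RAW r2
#5 head=7: mulh.MUL;sub.ALU i7/i8 dual
#6 head=9: sub.ALU;and.ALU i9/i10 dual
#7 head=11: xor.ALU i11 WAW r3
#8 head=12: sub.ALU i12 tail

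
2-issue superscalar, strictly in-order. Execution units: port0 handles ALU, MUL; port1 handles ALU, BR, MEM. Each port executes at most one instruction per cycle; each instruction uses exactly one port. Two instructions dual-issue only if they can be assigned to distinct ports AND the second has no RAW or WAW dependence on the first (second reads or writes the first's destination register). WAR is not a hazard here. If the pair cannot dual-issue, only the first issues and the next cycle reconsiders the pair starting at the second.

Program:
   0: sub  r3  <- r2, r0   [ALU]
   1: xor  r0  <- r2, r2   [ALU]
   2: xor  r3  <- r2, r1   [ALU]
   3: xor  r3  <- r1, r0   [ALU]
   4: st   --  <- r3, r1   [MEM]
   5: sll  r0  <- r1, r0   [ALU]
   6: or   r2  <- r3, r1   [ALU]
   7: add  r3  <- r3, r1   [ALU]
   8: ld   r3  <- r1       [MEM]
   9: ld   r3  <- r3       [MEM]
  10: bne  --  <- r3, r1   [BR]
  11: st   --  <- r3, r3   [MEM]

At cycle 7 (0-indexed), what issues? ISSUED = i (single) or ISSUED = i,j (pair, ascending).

#0 head=0: sub.ALU+xor.ALU i0&i1 2-wide
#1 head=2: xor.ALU i2 WAW r3
#2 head=3: xor.ALU i3 RAW r3
#3 head=4: st.MEM+sll.ALU i4&i5 2-wide
#4 head=6: or.ALU+add.ALU i6&i7 2-wide
#5 head=8: ld.MEM i8 no-port MEM/MEM
#6 head=9: ld.MEM i9 no-port MEM/BR
#7 head=10: bne.BR i10 no-port BR/MEM
#8 head=11: st.MEM i11 tail

ISSUED = 10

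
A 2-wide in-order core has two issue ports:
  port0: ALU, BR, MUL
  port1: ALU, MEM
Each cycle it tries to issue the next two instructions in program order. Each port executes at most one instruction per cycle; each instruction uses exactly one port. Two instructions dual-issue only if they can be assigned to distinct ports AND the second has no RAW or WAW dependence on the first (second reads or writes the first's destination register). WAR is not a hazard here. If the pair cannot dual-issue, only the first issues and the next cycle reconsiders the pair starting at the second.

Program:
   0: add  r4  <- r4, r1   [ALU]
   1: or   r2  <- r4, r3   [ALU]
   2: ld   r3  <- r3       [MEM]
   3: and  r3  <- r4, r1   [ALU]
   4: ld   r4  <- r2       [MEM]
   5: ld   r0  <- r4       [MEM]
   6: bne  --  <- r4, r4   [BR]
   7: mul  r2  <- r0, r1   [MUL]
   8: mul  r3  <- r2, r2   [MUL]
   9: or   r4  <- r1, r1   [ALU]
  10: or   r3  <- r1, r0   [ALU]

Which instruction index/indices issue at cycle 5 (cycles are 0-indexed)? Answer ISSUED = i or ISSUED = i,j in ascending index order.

#0 head=0: add i0 RAW r4
#1 head=1: or ld i1&i2 2-wide
#2 head=3: and ld i3&i4 2-wide
#3 head=5: ld bne i5&i6 2-wide
#4 head=7: mul i7 no-port MUL/MUL
#5 head=8: mul or i8&i9 2-wide
#6 head=10: or i10 tail

ISSUED = 8,9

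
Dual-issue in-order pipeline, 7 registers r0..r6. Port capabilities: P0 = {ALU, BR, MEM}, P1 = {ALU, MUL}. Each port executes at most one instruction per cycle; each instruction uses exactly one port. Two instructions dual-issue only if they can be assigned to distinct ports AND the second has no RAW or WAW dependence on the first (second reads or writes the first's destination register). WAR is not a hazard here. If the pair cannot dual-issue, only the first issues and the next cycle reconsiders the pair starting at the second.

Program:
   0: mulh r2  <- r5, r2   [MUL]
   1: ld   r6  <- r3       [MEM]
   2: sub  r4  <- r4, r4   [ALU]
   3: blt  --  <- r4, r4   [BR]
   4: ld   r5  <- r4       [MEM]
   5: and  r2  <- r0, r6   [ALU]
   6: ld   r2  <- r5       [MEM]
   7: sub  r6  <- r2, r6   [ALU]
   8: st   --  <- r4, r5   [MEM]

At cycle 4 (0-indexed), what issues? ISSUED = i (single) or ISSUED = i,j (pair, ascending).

ISSUED = 6

t=0 i0,i1:mulh/ld ; 2-wide
t=1 i2:sub ; RAW r4
t=2 i3:blt ; no-port BR/MEM
t=3 i4,i5:ld/and ; 2-wide
t=4 i6:ld ; RAW r2
t=5 i7,i8:sub/st ; 2-wide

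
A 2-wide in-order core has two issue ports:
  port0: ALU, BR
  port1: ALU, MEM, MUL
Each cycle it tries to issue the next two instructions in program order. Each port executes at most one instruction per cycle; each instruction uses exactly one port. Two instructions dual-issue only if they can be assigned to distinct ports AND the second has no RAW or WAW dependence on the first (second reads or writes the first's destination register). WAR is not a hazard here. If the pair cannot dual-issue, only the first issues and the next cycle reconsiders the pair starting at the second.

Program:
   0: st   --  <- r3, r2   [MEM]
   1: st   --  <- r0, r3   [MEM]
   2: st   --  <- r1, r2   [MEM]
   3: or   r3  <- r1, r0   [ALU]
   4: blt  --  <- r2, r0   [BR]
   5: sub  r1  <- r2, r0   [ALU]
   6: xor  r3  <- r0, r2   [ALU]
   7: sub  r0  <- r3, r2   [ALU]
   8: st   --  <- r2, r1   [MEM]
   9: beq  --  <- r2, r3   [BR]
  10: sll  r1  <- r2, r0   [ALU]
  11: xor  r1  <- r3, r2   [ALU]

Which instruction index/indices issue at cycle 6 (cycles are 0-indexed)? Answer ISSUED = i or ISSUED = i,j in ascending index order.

  cy0 -> i0 (st.MEM) no-port MEM/MEM
  cy1 -> i1 (st.MEM) no-port MEM/MEM
  cy2 -> i2,i3 (st.MEM or.ALU) pair
  cy3 -> i4,i5 (blt.BR sub.ALU) pair
  cy4 -> i6 (xor.ALU) RAW r3
  cy5 -> i7,i8 (sub.ALU st.MEM) pair
  cy6 -> i9,i10 (beq.BR sll.ALU) pair
  cy7 -> i11 (xor.ALU) tail

ISSUED = 9,10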